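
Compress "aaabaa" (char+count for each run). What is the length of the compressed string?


Input: aaabaa
Runs:
  'a' x 3 => "a3"
  'b' x 1 => "b1"
  'a' x 2 => "a2"
Compressed: "a3b1a2"
Compressed length: 6

6


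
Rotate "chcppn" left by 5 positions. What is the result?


Input: "chcppn", rotate left by 5
First 5 characters: "chcpp"
Remaining characters: "n"
Concatenate remaining + first: "n" + "chcpp" = "nchcpp"

nchcpp


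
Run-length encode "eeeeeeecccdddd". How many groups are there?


Input: eeeeeeecccdddd
Scanning for consecutive runs:
  Group 1: 'e' x 7 (positions 0-6)
  Group 2: 'c' x 3 (positions 7-9)
  Group 3: 'd' x 4 (positions 10-13)
Total groups: 3

3


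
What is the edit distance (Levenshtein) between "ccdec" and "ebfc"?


Computing edit distance: "ccdec" -> "ebfc"
DP table:
           e    b    f    c
      0    1    2    3    4
  c   1    1    2    3    3
  c   2    2    2    3    3
  d   3    3    3    3    4
  e   4    3    4    4    4
  c   5    4    4    5    4
Edit distance = dp[5][4] = 4

4


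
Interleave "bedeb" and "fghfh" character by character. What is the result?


Interleaving "bedeb" and "fghfh":
  Position 0: 'b' from first, 'f' from second => "bf"
  Position 1: 'e' from first, 'g' from second => "eg"
  Position 2: 'd' from first, 'h' from second => "dh"
  Position 3: 'e' from first, 'f' from second => "ef"
  Position 4: 'b' from first, 'h' from second => "bh"
Result: bfegdhefbh

bfegdhefbh


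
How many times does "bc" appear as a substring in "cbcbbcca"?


Searching for "bc" in "cbcbbcca"
Scanning each position:
  Position 0: "cb" => no
  Position 1: "bc" => MATCH
  Position 2: "cb" => no
  Position 3: "bb" => no
  Position 4: "bc" => MATCH
  Position 5: "cc" => no
  Position 6: "ca" => no
Total occurrences: 2

2


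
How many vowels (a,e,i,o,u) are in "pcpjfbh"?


Input: pcpjfbh
Checking each character:
  'p' at position 0: consonant
  'c' at position 1: consonant
  'p' at position 2: consonant
  'j' at position 3: consonant
  'f' at position 4: consonant
  'b' at position 5: consonant
  'h' at position 6: consonant
Total vowels: 0

0


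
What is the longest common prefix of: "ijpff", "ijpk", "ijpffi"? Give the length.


Words: ijpff, ijpk, ijpffi
  Position 0: all 'i' => match
  Position 1: all 'j' => match
  Position 2: all 'p' => match
  Position 3: ('f', 'k', 'f') => mismatch, stop
LCP = "ijp" (length 3)

3


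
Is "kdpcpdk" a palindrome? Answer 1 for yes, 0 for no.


Input: kdpcpdk
Reversed: kdpcpdk
  Compare pos 0 ('k') with pos 6 ('k'): match
  Compare pos 1 ('d') with pos 5 ('d'): match
  Compare pos 2 ('p') with pos 4 ('p'): match
Result: palindrome

1


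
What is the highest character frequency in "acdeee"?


Input: acdeee
Character counts:
  'a': 1
  'c': 1
  'd': 1
  'e': 3
Maximum frequency: 3

3


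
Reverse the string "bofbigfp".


Input: bofbigfp
Reading characters right to left:
  Position 7: 'p'
  Position 6: 'f'
  Position 5: 'g'
  Position 4: 'i'
  Position 3: 'b'
  Position 2: 'f'
  Position 1: 'o'
  Position 0: 'b'
Reversed: pfgibfob

pfgibfob


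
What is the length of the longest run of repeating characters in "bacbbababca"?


Input: "bacbbababca"
Scanning for longest run:
  Position 1 ('a'): new char, reset run to 1
  Position 2 ('c'): new char, reset run to 1
  Position 3 ('b'): new char, reset run to 1
  Position 4 ('b'): continues run of 'b', length=2
  Position 5 ('a'): new char, reset run to 1
  Position 6 ('b'): new char, reset run to 1
  Position 7 ('a'): new char, reset run to 1
  Position 8 ('b'): new char, reset run to 1
  Position 9 ('c'): new char, reset run to 1
  Position 10 ('a'): new char, reset run to 1
Longest run: 'b' with length 2

2


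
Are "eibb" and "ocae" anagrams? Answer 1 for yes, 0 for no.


Strings: "eibb", "ocae"
Sorted first:  bbei
Sorted second: aceo
Differ at position 0: 'b' vs 'a' => not anagrams

0


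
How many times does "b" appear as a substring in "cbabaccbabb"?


Searching for "b" in "cbabaccbabb"
Scanning each position:
  Position 0: "c" => no
  Position 1: "b" => MATCH
  Position 2: "a" => no
  Position 3: "b" => MATCH
  Position 4: "a" => no
  Position 5: "c" => no
  Position 6: "c" => no
  Position 7: "b" => MATCH
  Position 8: "a" => no
  Position 9: "b" => MATCH
  Position 10: "b" => MATCH
Total occurrences: 5

5


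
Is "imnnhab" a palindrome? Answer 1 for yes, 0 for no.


Input: imnnhab
Reversed: bahnnmi
  Compare pos 0 ('i') with pos 6 ('b'): MISMATCH
  Compare pos 1 ('m') with pos 5 ('a'): MISMATCH
  Compare pos 2 ('n') with pos 4 ('h'): MISMATCH
Result: not a palindrome

0


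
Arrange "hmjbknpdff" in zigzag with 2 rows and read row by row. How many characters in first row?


Zigzag "hmjbknpdff" into 2 rows:
Placing characters:
  'h' => row 0
  'm' => row 1
  'j' => row 0
  'b' => row 1
  'k' => row 0
  'n' => row 1
  'p' => row 0
  'd' => row 1
  'f' => row 0
  'f' => row 1
Rows:
  Row 0: "hjkpf"
  Row 1: "mbndf"
First row length: 5

5


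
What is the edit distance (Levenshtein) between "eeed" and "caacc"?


Computing edit distance: "eeed" -> "caacc"
DP table:
           c    a    a    c    c
      0    1    2    3    4    5
  e   1    1    2    3    4    5
  e   2    2    2    3    4    5
  e   3    3    3    3    4    5
  d   4    4    4    4    4    5
Edit distance = dp[4][5] = 5

5


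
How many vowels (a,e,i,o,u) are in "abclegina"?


Input: abclegina
Checking each character:
  'a' at position 0: vowel (running total: 1)
  'b' at position 1: consonant
  'c' at position 2: consonant
  'l' at position 3: consonant
  'e' at position 4: vowel (running total: 2)
  'g' at position 5: consonant
  'i' at position 6: vowel (running total: 3)
  'n' at position 7: consonant
  'a' at position 8: vowel (running total: 4)
Total vowels: 4

4


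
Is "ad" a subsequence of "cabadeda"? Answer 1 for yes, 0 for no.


Check if "ad" is a subsequence of "cabadeda"
Greedy scan:
  Position 0 ('c'): no match needed
  Position 1 ('a'): matches sub[0] = 'a'
  Position 2 ('b'): no match needed
  Position 3 ('a'): no match needed
  Position 4 ('d'): matches sub[1] = 'd'
  Position 5 ('e'): no match needed
  Position 6 ('d'): no match needed
  Position 7 ('a'): no match needed
All 2 characters matched => is a subsequence

1


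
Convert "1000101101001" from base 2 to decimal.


Input: "1000101101001" in base 2
Positional expansion:
  Digit '1' (value 1) x 2^12 = 4096
  Digit '0' (value 0) x 2^11 = 0
  Digit '0' (value 0) x 2^10 = 0
  Digit '0' (value 0) x 2^9 = 0
  Digit '1' (value 1) x 2^8 = 256
  Digit '0' (value 0) x 2^7 = 0
  Digit '1' (value 1) x 2^6 = 64
  Digit '1' (value 1) x 2^5 = 32
  Digit '0' (value 0) x 2^4 = 0
  Digit '1' (value 1) x 2^3 = 8
  Digit '0' (value 0) x 2^2 = 0
  Digit '0' (value 0) x 2^1 = 0
  Digit '1' (value 1) x 2^0 = 1
Sum = 4457

4457


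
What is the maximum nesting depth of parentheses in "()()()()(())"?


Input: "()()()()(())"
Tracking depth:
  Position 0 '(': depth becomes 1
  Position 1 ')': depth becomes 0
  Position 2 '(': depth becomes 1
  Position 3 ')': depth becomes 0
  Position 4 '(': depth becomes 1
  Position 5 ')': depth becomes 0
  Position 6 '(': depth becomes 1
  Position 7 ')': depth becomes 0
  Position 8 '(': depth becomes 1
  Position 9 '(': depth becomes 2
  Position 10 ')': depth becomes 1
  Position 11 ')': depth becomes 0
Maximum depth reached: 2

2


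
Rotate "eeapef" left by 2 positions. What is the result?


Input: "eeapef", rotate left by 2
First 2 characters: "ee"
Remaining characters: "apef"
Concatenate remaining + first: "apef" + "ee" = "apefee"

apefee


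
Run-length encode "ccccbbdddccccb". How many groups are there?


Input: ccccbbdddccccb
Scanning for consecutive runs:
  Group 1: 'c' x 4 (positions 0-3)
  Group 2: 'b' x 2 (positions 4-5)
  Group 3: 'd' x 3 (positions 6-8)
  Group 4: 'c' x 4 (positions 9-12)
  Group 5: 'b' x 1 (positions 13-13)
Total groups: 5

5


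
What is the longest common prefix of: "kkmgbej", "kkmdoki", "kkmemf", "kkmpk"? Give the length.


Words: kkmgbej, kkmdoki, kkmemf, kkmpk
  Position 0: all 'k' => match
  Position 1: all 'k' => match
  Position 2: all 'm' => match
  Position 3: ('g', 'd', 'e', 'p') => mismatch, stop
LCP = "kkm" (length 3)

3


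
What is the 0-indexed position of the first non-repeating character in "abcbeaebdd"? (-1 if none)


Input: abcbeaebdd
Character frequencies:
  'a': 2
  'b': 3
  'c': 1
  'd': 2
  'e': 2
Scanning left to right for freq == 1:
  Position 0 ('a'): freq=2, skip
  Position 1 ('b'): freq=3, skip
  Position 2 ('c'): unique! => answer = 2

2


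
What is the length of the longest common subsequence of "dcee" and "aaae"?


LCS of "dcee" and "aaae"
DP table:
           a    a    a    e
      0    0    0    0    0
  d   0    0    0    0    0
  c   0    0    0    0    0
  e   0    0    0    0    1
  e   0    0    0    0    1
LCS length = dp[4][4] = 1

1


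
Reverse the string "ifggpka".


Input: ifggpka
Reading characters right to left:
  Position 6: 'a'
  Position 5: 'k'
  Position 4: 'p'
  Position 3: 'g'
  Position 2: 'g'
  Position 1: 'f'
  Position 0: 'i'
Reversed: akpggfi

akpggfi


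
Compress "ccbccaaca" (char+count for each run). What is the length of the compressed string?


Input: ccbccaaca
Runs:
  'c' x 2 => "c2"
  'b' x 1 => "b1"
  'c' x 2 => "c2"
  'a' x 2 => "a2"
  'c' x 1 => "c1"
  'a' x 1 => "a1"
Compressed: "c2b1c2a2c1a1"
Compressed length: 12

12


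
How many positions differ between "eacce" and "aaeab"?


Comparing "eacce" and "aaeab" position by position:
  Position 0: 'e' vs 'a' => DIFFER
  Position 1: 'a' vs 'a' => same
  Position 2: 'c' vs 'e' => DIFFER
  Position 3: 'c' vs 'a' => DIFFER
  Position 4: 'e' vs 'b' => DIFFER
Positions that differ: 4

4


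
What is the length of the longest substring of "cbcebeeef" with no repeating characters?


Input: "cbcebeeef"
Sliding window (track last position of each char):
  Position 0 ('c'): window [0,0] length 1 -- new best
  Position 1 ('b'): window [0,1] length 2 -- new best
  Position 2 ('c'): repeat (last at 0), move window start to 1
  Position 2 ('c'): window [1,2] length 2
  Position 3 ('e'): window [1,3] length 3 -- new best
  Position 4 ('b'): repeat (last at 1), move window start to 2
  Position 4 ('b'): window [2,4] length 3
  Position 5 ('e'): repeat (last at 3), move window start to 4
  Position 5 ('e'): window [4,5] length 2
  Position 6 ('e'): repeat (last at 5), move window start to 6
  Position 6 ('e'): window [6,6] length 1
  Position 7 ('e'): repeat (last at 6), move window start to 7
  Position 7 ('e'): window [7,7] length 1
  Position 8 ('f'): window [7,8] length 2
Longest substring with no repeats: "bce" with length 3

3


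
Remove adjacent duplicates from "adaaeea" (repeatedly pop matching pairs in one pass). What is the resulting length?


Input: adaaeea
Stack-based adjacent duplicate removal:
  Read 'a': push. Stack: a
  Read 'd': push. Stack: ad
  Read 'a': push. Stack: ada
  Read 'a': matches stack top 'a' => pop. Stack: ad
  Read 'e': push. Stack: ade
  Read 'e': matches stack top 'e' => pop. Stack: ad
  Read 'a': push. Stack: ada
Final stack: "ada" (length 3)

3


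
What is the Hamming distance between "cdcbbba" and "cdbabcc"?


Comparing "cdcbbba" and "cdbabcc" position by position:
  Position 0: 'c' vs 'c' => same
  Position 1: 'd' vs 'd' => same
  Position 2: 'c' vs 'b' => differ
  Position 3: 'b' vs 'a' => differ
  Position 4: 'b' vs 'b' => same
  Position 5: 'b' vs 'c' => differ
  Position 6: 'a' vs 'c' => differ
Total differences (Hamming distance): 4

4


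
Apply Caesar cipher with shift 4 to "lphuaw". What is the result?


Caesar cipher: shift "lphuaw" by 4
  'l' (pos 11) + 4 = pos 15 = 'p'
  'p' (pos 15) + 4 = pos 19 = 't'
  'h' (pos 7) + 4 = pos 11 = 'l'
  'u' (pos 20) + 4 = pos 24 = 'y'
  'a' (pos 0) + 4 = pos 4 = 'e'
  'w' (pos 22) + 4 = pos 0 = 'a'
Result: ptlyea

ptlyea


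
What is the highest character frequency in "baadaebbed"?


Input: baadaebbed
Character counts:
  'a': 3
  'b': 3
  'd': 2
  'e': 2
Maximum frequency: 3

3


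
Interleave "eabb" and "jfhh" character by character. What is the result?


Interleaving "eabb" and "jfhh":
  Position 0: 'e' from first, 'j' from second => "ej"
  Position 1: 'a' from first, 'f' from second => "af"
  Position 2: 'b' from first, 'h' from second => "bh"
  Position 3: 'b' from first, 'h' from second => "bh"
Result: ejafbhbh

ejafbhbh


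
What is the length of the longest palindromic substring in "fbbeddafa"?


Input: "fbbeddafa"
Checking substrings for palindromes:
  [6:9] "afa" (len 3) => palindrome
  [1:3] "bb" (len 2) => palindrome
  [4:6] "dd" (len 2) => palindrome
Longest palindromic substring: "afa" with length 3

3


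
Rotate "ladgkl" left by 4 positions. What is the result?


Input: "ladgkl", rotate left by 4
First 4 characters: "ladg"
Remaining characters: "kl"
Concatenate remaining + first: "kl" + "ladg" = "klladg"

klladg


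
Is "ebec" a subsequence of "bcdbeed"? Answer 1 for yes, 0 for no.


Check if "ebec" is a subsequence of "bcdbeed"
Greedy scan:
  Position 0 ('b'): no match needed
  Position 1 ('c'): no match needed
  Position 2 ('d'): no match needed
  Position 3 ('b'): no match needed
  Position 4 ('e'): matches sub[0] = 'e'
  Position 5 ('e'): no match needed
  Position 6 ('d'): no match needed
Only matched 1/4 characters => not a subsequence

0


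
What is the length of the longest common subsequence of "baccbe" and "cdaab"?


LCS of "baccbe" and "cdaab"
DP table:
           c    d    a    a    b
      0    0    0    0    0    0
  b   0    0    0    0    0    1
  a   0    0    0    1    1    1
  c   0    1    1    1    1    1
  c   0    1    1    1    1    1
  b   0    1    1    1    1    2
  e   0    1    1    1    1    2
LCS length = dp[6][5] = 2

2


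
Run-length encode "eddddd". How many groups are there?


Input: eddddd
Scanning for consecutive runs:
  Group 1: 'e' x 1 (positions 0-0)
  Group 2: 'd' x 5 (positions 1-5)
Total groups: 2

2


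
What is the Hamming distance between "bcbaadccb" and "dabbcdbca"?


Comparing "bcbaadccb" and "dabbcdbca" position by position:
  Position 0: 'b' vs 'd' => differ
  Position 1: 'c' vs 'a' => differ
  Position 2: 'b' vs 'b' => same
  Position 3: 'a' vs 'b' => differ
  Position 4: 'a' vs 'c' => differ
  Position 5: 'd' vs 'd' => same
  Position 6: 'c' vs 'b' => differ
  Position 7: 'c' vs 'c' => same
  Position 8: 'b' vs 'a' => differ
Total differences (Hamming distance): 6

6


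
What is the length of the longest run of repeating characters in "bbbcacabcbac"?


Input: "bbbcacabcbac"
Scanning for longest run:
  Position 1 ('b'): continues run of 'b', length=2
  Position 2 ('b'): continues run of 'b', length=3
  Position 3 ('c'): new char, reset run to 1
  Position 4 ('a'): new char, reset run to 1
  Position 5 ('c'): new char, reset run to 1
  Position 6 ('a'): new char, reset run to 1
  Position 7 ('b'): new char, reset run to 1
  Position 8 ('c'): new char, reset run to 1
  Position 9 ('b'): new char, reset run to 1
  Position 10 ('a'): new char, reset run to 1
  Position 11 ('c'): new char, reset run to 1
Longest run: 'b' with length 3

3


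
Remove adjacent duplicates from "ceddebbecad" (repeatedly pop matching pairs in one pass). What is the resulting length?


Input: ceddebbecad
Stack-based adjacent duplicate removal:
  Read 'c': push. Stack: c
  Read 'e': push. Stack: ce
  Read 'd': push. Stack: ced
  Read 'd': matches stack top 'd' => pop. Stack: ce
  Read 'e': matches stack top 'e' => pop. Stack: c
  Read 'b': push. Stack: cb
  Read 'b': matches stack top 'b' => pop. Stack: c
  Read 'e': push. Stack: ce
  Read 'c': push. Stack: cec
  Read 'a': push. Stack: ceca
  Read 'd': push. Stack: cecad
Final stack: "cecad" (length 5)

5


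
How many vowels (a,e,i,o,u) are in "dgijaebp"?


Input: dgijaebp
Checking each character:
  'd' at position 0: consonant
  'g' at position 1: consonant
  'i' at position 2: vowel (running total: 1)
  'j' at position 3: consonant
  'a' at position 4: vowel (running total: 2)
  'e' at position 5: vowel (running total: 3)
  'b' at position 6: consonant
  'p' at position 7: consonant
Total vowels: 3

3


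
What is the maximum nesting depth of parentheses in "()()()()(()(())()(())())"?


Input: "()()()()(()(())()(())())"
Tracking depth:
  Position 0 '(': depth becomes 1
  Position 1 ')': depth becomes 0
  Position 2 '(': depth becomes 1
  Position 3 ')': depth becomes 0
  Position 4 '(': depth becomes 1
  Position 5 ')': depth becomes 0
  Position 6 '(': depth becomes 1
  Position 7 ')': depth becomes 0
  Position 8 '(': depth becomes 1
  Position 9 '(': depth becomes 2
  Position 10 ')': depth becomes 1
  Position 11 '(': depth becomes 2
  Position 12 '(': depth becomes 3
  Position 13 ')': depth becomes 2
  Position 14 ')': depth becomes 1
  Position 15 '(': depth becomes 2
  Position 16 ')': depth becomes 1
  Position 17 '(': depth becomes 2
  Position 18 '(': depth becomes 3
  Position 19 ')': depth becomes 2
  Position 20 ')': depth becomes 1
  Position 21 '(': depth becomes 2
  Position 22 ')': depth becomes 1
  Position 23 ')': depth becomes 0
Maximum depth reached: 3

3


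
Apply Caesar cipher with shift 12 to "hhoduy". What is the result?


Caesar cipher: shift "hhoduy" by 12
  'h' (pos 7) + 12 = pos 19 = 't'
  'h' (pos 7) + 12 = pos 19 = 't'
  'o' (pos 14) + 12 = pos 0 = 'a'
  'd' (pos 3) + 12 = pos 15 = 'p'
  'u' (pos 20) + 12 = pos 6 = 'g'
  'y' (pos 24) + 12 = pos 10 = 'k'
Result: ttapgk

ttapgk


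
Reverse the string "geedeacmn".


Input: geedeacmn
Reading characters right to left:
  Position 8: 'n'
  Position 7: 'm'
  Position 6: 'c'
  Position 5: 'a'
  Position 4: 'e'
  Position 3: 'd'
  Position 2: 'e'
  Position 1: 'e'
  Position 0: 'g'
Reversed: nmcaedeeg

nmcaedeeg


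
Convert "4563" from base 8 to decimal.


Input: "4563" in base 8
Positional expansion:
  Digit '4' (value 4) x 8^3 = 2048
  Digit '5' (value 5) x 8^2 = 320
  Digit '6' (value 6) x 8^1 = 48
  Digit '3' (value 3) x 8^0 = 3
Sum = 2419

2419


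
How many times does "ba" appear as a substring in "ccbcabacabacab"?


Searching for "ba" in "ccbcabacabacab"
Scanning each position:
  Position 0: "cc" => no
  Position 1: "cb" => no
  Position 2: "bc" => no
  Position 3: "ca" => no
  Position 4: "ab" => no
  Position 5: "ba" => MATCH
  Position 6: "ac" => no
  Position 7: "ca" => no
  Position 8: "ab" => no
  Position 9: "ba" => MATCH
  Position 10: "ac" => no
  Position 11: "ca" => no
  Position 12: "ab" => no
Total occurrences: 2

2


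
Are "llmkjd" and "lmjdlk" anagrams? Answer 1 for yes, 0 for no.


Strings: "llmkjd", "lmjdlk"
Sorted first:  djkllm
Sorted second: djkllm
Sorted forms match => anagrams

1


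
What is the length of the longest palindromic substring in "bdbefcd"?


Input: "bdbefcd"
Checking substrings for palindromes:
  [0:3] "bdb" (len 3) => palindrome
Longest palindromic substring: "bdb" with length 3

3


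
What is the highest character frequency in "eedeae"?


Input: eedeae
Character counts:
  'a': 1
  'd': 1
  'e': 4
Maximum frequency: 4

4


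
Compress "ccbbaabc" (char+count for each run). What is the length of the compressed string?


Input: ccbbaabc
Runs:
  'c' x 2 => "c2"
  'b' x 2 => "b2"
  'a' x 2 => "a2"
  'b' x 1 => "b1"
  'c' x 1 => "c1"
Compressed: "c2b2a2b1c1"
Compressed length: 10

10


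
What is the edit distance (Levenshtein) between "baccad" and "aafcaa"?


Computing edit distance: "baccad" -> "aafcaa"
DP table:
           a    a    f    c    a    a
      0    1    2    3    4    5    6
  b   1    1    2    3    4    5    6
  a   2    1    1    2    3    4    5
  c   3    2    2    2    2    3    4
  c   4    3    3    3    2    3    4
  a   5    4    3    4    3    2    3
  d   6    5    4    4    4    3    3
Edit distance = dp[6][6] = 3

3


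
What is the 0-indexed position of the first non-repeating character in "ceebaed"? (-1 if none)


Input: ceebaed
Character frequencies:
  'a': 1
  'b': 1
  'c': 1
  'd': 1
  'e': 3
Scanning left to right for freq == 1:
  Position 0 ('c'): unique! => answer = 0

0


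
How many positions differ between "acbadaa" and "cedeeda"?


Comparing "acbadaa" and "cedeeda" position by position:
  Position 0: 'a' vs 'c' => DIFFER
  Position 1: 'c' vs 'e' => DIFFER
  Position 2: 'b' vs 'd' => DIFFER
  Position 3: 'a' vs 'e' => DIFFER
  Position 4: 'd' vs 'e' => DIFFER
  Position 5: 'a' vs 'd' => DIFFER
  Position 6: 'a' vs 'a' => same
Positions that differ: 6

6


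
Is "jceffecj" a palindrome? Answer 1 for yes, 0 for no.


Input: jceffecj
Reversed: jceffecj
  Compare pos 0 ('j') with pos 7 ('j'): match
  Compare pos 1 ('c') with pos 6 ('c'): match
  Compare pos 2 ('e') with pos 5 ('e'): match
  Compare pos 3 ('f') with pos 4 ('f'): match
Result: palindrome

1


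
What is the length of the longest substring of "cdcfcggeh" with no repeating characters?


Input: "cdcfcggeh"
Sliding window (track last position of each char):
  Position 0 ('c'): window [0,0] length 1 -- new best
  Position 1 ('d'): window [0,1] length 2 -- new best
  Position 2 ('c'): repeat (last at 0), move window start to 1
  Position 2 ('c'): window [1,2] length 2
  Position 3 ('f'): window [1,3] length 3 -- new best
  Position 4 ('c'): repeat (last at 2), move window start to 3
  Position 4 ('c'): window [3,4] length 2
  Position 5 ('g'): window [3,5] length 3
  Position 6 ('g'): repeat (last at 5), move window start to 6
  Position 6 ('g'): window [6,6] length 1
  Position 7 ('e'): window [6,7] length 2
  Position 8 ('h'): window [6,8] length 3
Longest substring with no repeats: "dcf" with length 3

3


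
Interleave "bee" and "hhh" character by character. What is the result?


Interleaving "bee" and "hhh":
  Position 0: 'b' from first, 'h' from second => "bh"
  Position 1: 'e' from first, 'h' from second => "eh"
  Position 2: 'e' from first, 'h' from second => "eh"
Result: bheheh

bheheh


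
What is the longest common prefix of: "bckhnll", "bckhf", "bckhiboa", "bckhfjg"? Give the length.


Words: bckhnll, bckhf, bckhiboa, bckhfjg
  Position 0: all 'b' => match
  Position 1: all 'c' => match
  Position 2: all 'k' => match
  Position 3: all 'h' => match
  Position 4: ('n', 'f', 'i', 'f') => mismatch, stop
LCP = "bckh" (length 4)

4


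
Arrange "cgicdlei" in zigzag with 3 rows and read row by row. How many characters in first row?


Zigzag "cgicdlei" into 3 rows:
Placing characters:
  'c' => row 0
  'g' => row 1
  'i' => row 2
  'c' => row 1
  'd' => row 0
  'l' => row 1
  'e' => row 2
  'i' => row 1
Rows:
  Row 0: "cd"
  Row 1: "gcli"
  Row 2: "ie"
First row length: 2

2


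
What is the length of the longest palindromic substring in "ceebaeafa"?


Input: "ceebaeafa"
Checking substrings for palindromes:
  [4:7] "aea" (len 3) => palindrome
  [6:9] "afa" (len 3) => palindrome
  [1:3] "ee" (len 2) => palindrome
Longest palindromic substring: "aea" with length 3

3


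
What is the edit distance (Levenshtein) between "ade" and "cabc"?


Computing edit distance: "ade" -> "cabc"
DP table:
           c    a    b    c
      0    1    2    3    4
  a   1    1    1    2    3
  d   2    2    2    2    3
  e   3    3    3    3    3
Edit distance = dp[3][4] = 3

3


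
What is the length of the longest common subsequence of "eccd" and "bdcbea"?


LCS of "eccd" and "bdcbea"
DP table:
           b    d    c    b    e    a
      0    0    0    0    0    0    0
  e   0    0    0    0    0    1    1
  c   0    0    0    1    1    1    1
  c   0    0    0    1    1    1    1
  d   0    0    1    1    1    1    1
LCS length = dp[4][6] = 1

1


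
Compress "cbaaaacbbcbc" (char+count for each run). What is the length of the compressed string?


Input: cbaaaacbbcbc
Runs:
  'c' x 1 => "c1"
  'b' x 1 => "b1"
  'a' x 4 => "a4"
  'c' x 1 => "c1"
  'b' x 2 => "b2"
  'c' x 1 => "c1"
  'b' x 1 => "b1"
  'c' x 1 => "c1"
Compressed: "c1b1a4c1b2c1b1c1"
Compressed length: 16

16


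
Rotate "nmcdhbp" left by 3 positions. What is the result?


Input: "nmcdhbp", rotate left by 3
First 3 characters: "nmc"
Remaining characters: "dhbp"
Concatenate remaining + first: "dhbp" + "nmc" = "dhbpnmc"

dhbpnmc


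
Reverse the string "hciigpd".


Input: hciigpd
Reading characters right to left:
  Position 6: 'd'
  Position 5: 'p'
  Position 4: 'g'
  Position 3: 'i'
  Position 2: 'i'
  Position 1: 'c'
  Position 0: 'h'
Reversed: dpgiich

dpgiich


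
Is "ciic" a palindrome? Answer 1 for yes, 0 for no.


Input: ciic
Reversed: ciic
  Compare pos 0 ('c') with pos 3 ('c'): match
  Compare pos 1 ('i') with pos 2 ('i'): match
Result: palindrome

1


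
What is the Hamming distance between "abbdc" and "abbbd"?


Comparing "abbdc" and "abbbd" position by position:
  Position 0: 'a' vs 'a' => same
  Position 1: 'b' vs 'b' => same
  Position 2: 'b' vs 'b' => same
  Position 3: 'd' vs 'b' => differ
  Position 4: 'c' vs 'd' => differ
Total differences (Hamming distance): 2

2


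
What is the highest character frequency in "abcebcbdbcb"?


Input: abcebcbdbcb
Character counts:
  'a': 1
  'b': 5
  'c': 3
  'd': 1
  'e': 1
Maximum frequency: 5

5


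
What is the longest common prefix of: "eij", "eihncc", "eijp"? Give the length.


Words: eij, eihncc, eijp
  Position 0: all 'e' => match
  Position 1: all 'i' => match
  Position 2: ('j', 'h', 'j') => mismatch, stop
LCP = "ei" (length 2)

2


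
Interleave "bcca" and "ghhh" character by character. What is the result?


Interleaving "bcca" and "ghhh":
  Position 0: 'b' from first, 'g' from second => "bg"
  Position 1: 'c' from first, 'h' from second => "ch"
  Position 2: 'c' from first, 'h' from second => "ch"
  Position 3: 'a' from first, 'h' from second => "ah"
Result: bgchchah

bgchchah


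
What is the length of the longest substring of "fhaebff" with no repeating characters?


Input: "fhaebff"
Sliding window (track last position of each char):
  Position 0 ('f'): window [0,0] length 1 -- new best
  Position 1 ('h'): window [0,1] length 2 -- new best
  Position 2 ('a'): window [0,2] length 3 -- new best
  Position 3 ('e'): window [0,3] length 4 -- new best
  Position 4 ('b'): window [0,4] length 5 -- new best
  Position 5 ('f'): repeat (last at 0), move window start to 1
  Position 5 ('f'): window [1,5] length 5
  Position 6 ('f'): repeat (last at 5), move window start to 6
  Position 6 ('f'): window [6,6] length 1
Longest substring with no repeats: "fhaeb" with length 5

5


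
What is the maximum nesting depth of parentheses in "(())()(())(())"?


Input: "(())()(())(())"
Tracking depth:
  Position 0 '(': depth becomes 1
  Position 1 '(': depth becomes 2
  Position 2 ')': depth becomes 1
  Position 3 ')': depth becomes 0
  Position 4 '(': depth becomes 1
  Position 5 ')': depth becomes 0
  Position 6 '(': depth becomes 1
  Position 7 '(': depth becomes 2
  Position 8 ')': depth becomes 1
  Position 9 ')': depth becomes 0
  Position 10 '(': depth becomes 1
  Position 11 '(': depth becomes 2
  Position 12 ')': depth becomes 1
  Position 13 ')': depth becomes 0
Maximum depth reached: 2

2


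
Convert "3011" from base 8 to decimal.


Input: "3011" in base 8
Positional expansion:
  Digit '3' (value 3) x 8^3 = 1536
  Digit '0' (value 0) x 8^2 = 0
  Digit '1' (value 1) x 8^1 = 8
  Digit '1' (value 1) x 8^0 = 1
Sum = 1545

1545


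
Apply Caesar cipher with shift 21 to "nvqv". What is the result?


Caesar cipher: shift "nvqv" by 21
  'n' (pos 13) + 21 = pos 8 = 'i'
  'v' (pos 21) + 21 = pos 16 = 'q'
  'q' (pos 16) + 21 = pos 11 = 'l'
  'v' (pos 21) + 21 = pos 16 = 'q'
Result: iqlq

iqlq


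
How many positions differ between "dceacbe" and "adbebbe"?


Comparing "dceacbe" and "adbebbe" position by position:
  Position 0: 'd' vs 'a' => DIFFER
  Position 1: 'c' vs 'd' => DIFFER
  Position 2: 'e' vs 'b' => DIFFER
  Position 3: 'a' vs 'e' => DIFFER
  Position 4: 'c' vs 'b' => DIFFER
  Position 5: 'b' vs 'b' => same
  Position 6: 'e' vs 'e' => same
Positions that differ: 5

5


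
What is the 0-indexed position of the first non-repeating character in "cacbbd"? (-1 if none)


Input: cacbbd
Character frequencies:
  'a': 1
  'b': 2
  'c': 2
  'd': 1
Scanning left to right for freq == 1:
  Position 0 ('c'): freq=2, skip
  Position 1 ('a'): unique! => answer = 1

1


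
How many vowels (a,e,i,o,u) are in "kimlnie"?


Input: kimlnie
Checking each character:
  'k' at position 0: consonant
  'i' at position 1: vowel (running total: 1)
  'm' at position 2: consonant
  'l' at position 3: consonant
  'n' at position 4: consonant
  'i' at position 5: vowel (running total: 2)
  'e' at position 6: vowel (running total: 3)
Total vowels: 3

3


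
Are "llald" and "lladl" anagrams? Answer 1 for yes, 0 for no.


Strings: "llald", "lladl"
Sorted first:  adlll
Sorted second: adlll
Sorted forms match => anagrams

1


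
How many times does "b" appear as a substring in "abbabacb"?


Searching for "b" in "abbabacb"
Scanning each position:
  Position 0: "a" => no
  Position 1: "b" => MATCH
  Position 2: "b" => MATCH
  Position 3: "a" => no
  Position 4: "b" => MATCH
  Position 5: "a" => no
  Position 6: "c" => no
  Position 7: "b" => MATCH
Total occurrences: 4

4


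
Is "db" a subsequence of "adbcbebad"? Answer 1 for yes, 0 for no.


Check if "db" is a subsequence of "adbcbebad"
Greedy scan:
  Position 0 ('a'): no match needed
  Position 1 ('d'): matches sub[0] = 'd'
  Position 2 ('b'): matches sub[1] = 'b'
  Position 3 ('c'): no match needed
  Position 4 ('b'): no match needed
  Position 5 ('e'): no match needed
  Position 6 ('b'): no match needed
  Position 7 ('a'): no match needed
  Position 8 ('d'): no match needed
All 2 characters matched => is a subsequence

1


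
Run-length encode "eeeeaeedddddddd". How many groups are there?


Input: eeeeaeedddddddd
Scanning for consecutive runs:
  Group 1: 'e' x 4 (positions 0-3)
  Group 2: 'a' x 1 (positions 4-4)
  Group 3: 'e' x 2 (positions 5-6)
  Group 4: 'd' x 8 (positions 7-14)
Total groups: 4

4


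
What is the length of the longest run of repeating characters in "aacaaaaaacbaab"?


Input: "aacaaaaaacbaab"
Scanning for longest run:
  Position 1 ('a'): continues run of 'a', length=2
  Position 2 ('c'): new char, reset run to 1
  Position 3 ('a'): new char, reset run to 1
  Position 4 ('a'): continues run of 'a', length=2
  Position 5 ('a'): continues run of 'a', length=3
  Position 6 ('a'): continues run of 'a', length=4
  Position 7 ('a'): continues run of 'a', length=5
  Position 8 ('a'): continues run of 'a', length=6
  Position 9 ('c'): new char, reset run to 1
  Position 10 ('b'): new char, reset run to 1
  Position 11 ('a'): new char, reset run to 1
  Position 12 ('a'): continues run of 'a', length=2
  Position 13 ('b'): new char, reset run to 1
Longest run: 'a' with length 6

6


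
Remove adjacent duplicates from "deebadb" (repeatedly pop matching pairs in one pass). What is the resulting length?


Input: deebadb
Stack-based adjacent duplicate removal:
  Read 'd': push. Stack: d
  Read 'e': push. Stack: de
  Read 'e': matches stack top 'e' => pop. Stack: d
  Read 'b': push. Stack: db
  Read 'a': push. Stack: dba
  Read 'd': push. Stack: dbad
  Read 'b': push. Stack: dbadb
Final stack: "dbadb" (length 5)

5


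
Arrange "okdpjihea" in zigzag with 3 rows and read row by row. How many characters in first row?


Zigzag "okdpjihea" into 3 rows:
Placing characters:
  'o' => row 0
  'k' => row 1
  'd' => row 2
  'p' => row 1
  'j' => row 0
  'i' => row 1
  'h' => row 2
  'e' => row 1
  'a' => row 0
Rows:
  Row 0: "oja"
  Row 1: "kpie"
  Row 2: "dh"
First row length: 3

3


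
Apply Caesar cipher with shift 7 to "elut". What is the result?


Caesar cipher: shift "elut" by 7
  'e' (pos 4) + 7 = pos 11 = 'l'
  'l' (pos 11) + 7 = pos 18 = 's'
  'u' (pos 20) + 7 = pos 1 = 'b'
  't' (pos 19) + 7 = pos 0 = 'a'
Result: lsba

lsba


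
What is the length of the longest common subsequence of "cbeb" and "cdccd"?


LCS of "cbeb" and "cdccd"
DP table:
           c    d    c    c    d
      0    0    0    0    0    0
  c   0    1    1    1    1    1
  b   0    1    1    1    1    1
  e   0    1    1    1    1    1
  b   0    1    1    1    1    1
LCS length = dp[4][5] = 1

1


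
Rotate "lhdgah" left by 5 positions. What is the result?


Input: "lhdgah", rotate left by 5
First 5 characters: "lhdga"
Remaining characters: "h"
Concatenate remaining + first: "h" + "lhdga" = "hlhdga"

hlhdga


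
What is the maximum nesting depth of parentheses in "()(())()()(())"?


Input: "()(())()()(())"
Tracking depth:
  Position 0 '(': depth becomes 1
  Position 1 ')': depth becomes 0
  Position 2 '(': depth becomes 1
  Position 3 '(': depth becomes 2
  Position 4 ')': depth becomes 1
  Position 5 ')': depth becomes 0
  Position 6 '(': depth becomes 1
  Position 7 ')': depth becomes 0
  Position 8 '(': depth becomes 1
  Position 9 ')': depth becomes 0
  Position 10 '(': depth becomes 1
  Position 11 '(': depth becomes 2
  Position 12 ')': depth becomes 1
  Position 13 ')': depth becomes 0
Maximum depth reached: 2

2


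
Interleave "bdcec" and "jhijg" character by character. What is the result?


Interleaving "bdcec" and "jhijg":
  Position 0: 'b' from first, 'j' from second => "bj"
  Position 1: 'd' from first, 'h' from second => "dh"
  Position 2: 'c' from first, 'i' from second => "ci"
  Position 3: 'e' from first, 'j' from second => "ej"
  Position 4: 'c' from first, 'g' from second => "cg"
Result: bjdhciejcg

bjdhciejcg


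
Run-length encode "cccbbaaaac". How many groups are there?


Input: cccbbaaaac
Scanning for consecutive runs:
  Group 1: 'c' x 3 (positions 0-2)
  Group 2: 'b' x 2 (positions 3-4)
  Group 3: 'a' x 4 (positions 5-8)
  Group 4: 'c' x 1 (positions 9-9)
Total groups: 4

4


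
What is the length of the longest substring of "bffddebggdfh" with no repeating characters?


Input: "bffddebggdfh"
Sliding window (track last position of each char):
  Position 0 ('b'): window [0,0] length 1 -- new best
  Position 1 ('f'): window [0,1] length 2 -- new best
  Position 2 ('f'): repeat (last at 1), move window start to 2
  Position 2 ('f'): window [2,2] length 1
  Position 3 ('d'): window [2,3] length 2
  Position 4 ('d'): repeat (last at 3), move window start to 4
  Position 4 ('d'): window [4,4] length 1
  Position 5 ('e'): window [4,5] length 2
  Position 6 ('b'): window [4,6] length 3 -- new best
  Position 7 ('g'): window [4,7] length 4 -- new best
  Position 8 ('g'): repeat (last at 7), move window start to 8
  Position 8 ('g'): window [8,8] length 1
  Position 9 ('d'): window [8,9] length 2
  Position 10 ('f'): window [8,10] length 3
  Position 11 ('h'): window [8,11] length 4
Longest substring with no repeats: "debg" with length 4

4


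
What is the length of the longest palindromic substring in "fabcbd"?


Input: "fabcbd"
Checking substrings for palindromes:
  [2:5] "bcb" (len 3) => palindrome
Longest palindromic substring: "bcb" with length 3

3


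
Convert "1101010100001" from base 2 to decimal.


Input: "1101010100001" in base 2
Positional expansion:
  Digit '1' (value 1) x 2^12 = 4096
  Digit '1' (value 1) x 2^11 = 2048
  Digit '0' (value 0) x 2^10 = 0
  Digit '1' (value 1) x 2^9 = 512
  Digit '0' (value 0) x 2^8 = 0
  Digit '1' (value 1) x 2^7 = 128
  Digit '0' (value 0) x 2^6 = 0
  Digit '1' (value 1) x 2^5 = 32
  Digit '0' (value 0) x 2^4 = 0
  Digit '0' (value 0) x 2^3 = 0
  Digit '0' (value 0) x 2^2 = 0
  Digit '0' (value 0) x 2^1 = 0
  Digit '1' (value 1) x 2^0 = 1
Sum = 6817

6817


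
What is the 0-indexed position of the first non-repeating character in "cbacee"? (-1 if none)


Input: cbacee
Character frequencies:
  'a': 1
  'b': 1
  'c': 2
  'e': 2
Scanning left to right for freq == 1:
  Position 0 ('c'): freq=2, skip
  Position 1 ('b'): unique! => answer = 1

1


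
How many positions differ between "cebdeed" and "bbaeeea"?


Comparing "cebdeed" and "bbaeeea" position by position:
  Position 0: 'c' vs 'b' => DIFFER
  Position 1: 'e' vs 'b' => DIFFER
  Position 2: 'b' vs 'a' => DIFFER
  Position 3: 'd' vs 'e' => DIFFER
  Position 4: 'e' vs 'e' => same
  Position 5: 'e' vs 'e' => same
  Position 6: 'd' vs 'a' => DIFFER
Positions that differ: 5

5


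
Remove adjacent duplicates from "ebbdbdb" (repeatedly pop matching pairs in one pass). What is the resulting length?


Input: ebbdbdb
Stack-based adjacent duplicate removal:
  Read 'e': push. Stack: e
  Read 'b': push. Stack: eb
  Read 'b': matches stack top 'b' => pop. Stack: e
  Read 'd': push. Stack: ed
  Read 'b': push. Stack: edb
  Read 'd': push. Stack: edbd
  Read 'b': push. Stack: edbdb
Final stack: "edbdb" (length 5)

5


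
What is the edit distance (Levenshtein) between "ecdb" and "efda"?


Computing edit distance: "ecdb" -> "efda"
DP table:
           e    f    d    a
      0    1    2    3    4
  e   1    0    1    2    3
  c   2    1    1    2    3
  d   3    2    2    1    2
  b   4    3    3    2    2
Edit distance = dp[4][4] = 2

2


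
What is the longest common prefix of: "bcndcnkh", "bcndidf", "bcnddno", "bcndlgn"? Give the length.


Words: bcndcnkh, bcndidf, bcnddno, bcndlgn
  Position 0: all 'b' => match
  Position 1: all 'c' => match
  Position 2: all 'n' => match
  Position 3: all 'd' => match
  Position 4: ('c', 'i', 'd', 'l') => mismatch, stop
LCP = "bcnd" (length 4)

4


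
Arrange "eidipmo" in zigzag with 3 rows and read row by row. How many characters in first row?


Zigzag "eidipmo" into 3 rows:
Placing characters:
  'e' => row 0
  'i' => row 1
  'd' => row 2
  'i' => row 1
  'p' => row 0
  'm' => row 1
  'o' => row 2
Rows:
  Row 0: "ep"
  Row 1: "iim"
  Row 2: "do"
First row length: 2

2


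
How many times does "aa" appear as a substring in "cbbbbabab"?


Searching for "aa" in "cbbbbabab"
Scanning each position:
  Position 0: "cb" => no
  Position 1: "bb" => no
  Position 2: "bb" => no
  Position 3: "bb" => no
  Position 4: "ba" => no
  Position 5: "ab" => no
  Position 6: "ba" => no
  Position 7: "ab" => no
Total occurrences: 0

0


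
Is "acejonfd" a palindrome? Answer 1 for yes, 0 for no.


Input: acejonfd
Reversed: dfnojeca
  Compare pos 0 ('a') with pos 7 ('d'): MISMATCH
  Compare pos 1 ('c') with pos 6 ('f'): MISMATCH
  Compare pos 2 ('e') with pos 5 ('n'): MISMATCH
  Compare pos 3 ('j') with pos 4 ('o'): MISMATCH
Result: not a palindrome

0


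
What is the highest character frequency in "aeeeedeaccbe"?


Input: aeeeedeaccbe
Character counts:
  'a': 2
  'b': 1
  'c': 2
  'd': 1
  'e': 6
Maximum frequency: 6

6


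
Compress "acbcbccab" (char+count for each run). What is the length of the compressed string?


Input: acbcbccab
Runs:
  'a' x 1 => "a1"
  'c' x 1 => "c1"
  'b' x 1 => "b1"
  'c' x 1 => "c1"
  'b' x 1 => "b1"
  'c' x 2 => "c2"
  'a' x 1 => "a1"
  'b' x 1 => "b1"
Compressed: "a1c1b1c1b1c2a1b1"
Compressed length: 16

16


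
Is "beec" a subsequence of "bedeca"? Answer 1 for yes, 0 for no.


Check if "beec" is a subsequence of "bedeca"
Greedy scan:
  Position 0 ('b'): matches sub[0] = 'b'
  Position 1 ('e'): matches sub[1] = 'e'
  Position 2 ('d'): no match needed
  Position 3 ('e'): matches sub[2] = 'e'
  Position 4 ('c'): matches sub[3] = 'c'
  Position 5 ('a'): no match needed
All 4 characters matched => is a subsequence

1


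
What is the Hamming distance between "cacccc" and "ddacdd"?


Comparing "cacccc" and "ddacdd" position by position:
  Position 0: 'c' vs 'd' => differ
  Position 1: 'a' vs 'd' => differ
  Position 2: 'c' vs 'a' => differ
  Position 3: 'c' vs 'c' => same
  Position 4: 'c' vs 'd' => differ
  Position 5: 'c' vs 'd' => differ
Total differences (Hamming distance): 5

5


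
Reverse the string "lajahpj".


Input: lajahpj
Reading characters right to left:
  Position 6: 'j'
  Position 5: 'p'
  Position 4: 'h'
  Position 3: 'a'
  Position 2: 'j'
  Position 1: 'a'
  Position 0: 'l'
Reversed: jphajal

jphajal
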